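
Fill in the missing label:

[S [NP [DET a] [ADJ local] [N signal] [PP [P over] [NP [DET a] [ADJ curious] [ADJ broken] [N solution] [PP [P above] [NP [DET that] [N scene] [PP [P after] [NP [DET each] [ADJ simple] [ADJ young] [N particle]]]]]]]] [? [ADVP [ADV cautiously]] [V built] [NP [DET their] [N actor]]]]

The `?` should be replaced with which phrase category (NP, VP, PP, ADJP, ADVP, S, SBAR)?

VP

The `?` node immediately contains: ADVP, V 'built', NP. That is the internal structure of a verb phrase, so the label is VP.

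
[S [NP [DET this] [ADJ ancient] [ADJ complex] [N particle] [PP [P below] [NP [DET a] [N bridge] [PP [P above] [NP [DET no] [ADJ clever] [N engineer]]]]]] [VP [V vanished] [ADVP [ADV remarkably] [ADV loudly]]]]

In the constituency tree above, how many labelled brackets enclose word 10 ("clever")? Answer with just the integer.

7

Counting open brackets not yet closed at "clever": [S [NP [PP [NP [PP [NP [ADJ = 7.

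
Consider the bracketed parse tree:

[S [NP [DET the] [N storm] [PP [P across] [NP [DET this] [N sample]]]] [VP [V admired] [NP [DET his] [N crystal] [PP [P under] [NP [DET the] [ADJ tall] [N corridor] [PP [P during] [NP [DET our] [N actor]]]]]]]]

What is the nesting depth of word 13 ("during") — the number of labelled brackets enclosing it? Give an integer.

7

Counting open brackets not yet closed at "during": [S [VP [NP [PP [NP [PP [P = 7.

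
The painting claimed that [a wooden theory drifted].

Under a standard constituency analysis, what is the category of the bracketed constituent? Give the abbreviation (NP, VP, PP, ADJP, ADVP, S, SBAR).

S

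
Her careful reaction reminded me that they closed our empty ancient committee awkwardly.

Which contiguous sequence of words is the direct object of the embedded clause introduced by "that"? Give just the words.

our empty ancient committee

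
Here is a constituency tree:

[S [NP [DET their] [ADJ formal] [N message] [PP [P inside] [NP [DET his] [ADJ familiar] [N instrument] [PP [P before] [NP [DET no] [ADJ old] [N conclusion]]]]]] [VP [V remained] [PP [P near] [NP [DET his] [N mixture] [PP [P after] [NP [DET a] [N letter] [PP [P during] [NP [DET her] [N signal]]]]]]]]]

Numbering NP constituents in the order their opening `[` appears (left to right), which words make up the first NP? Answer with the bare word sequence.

their formal message inside his familiar instrument before no old conclusion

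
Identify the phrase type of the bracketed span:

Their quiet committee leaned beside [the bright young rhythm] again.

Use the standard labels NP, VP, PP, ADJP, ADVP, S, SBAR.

NP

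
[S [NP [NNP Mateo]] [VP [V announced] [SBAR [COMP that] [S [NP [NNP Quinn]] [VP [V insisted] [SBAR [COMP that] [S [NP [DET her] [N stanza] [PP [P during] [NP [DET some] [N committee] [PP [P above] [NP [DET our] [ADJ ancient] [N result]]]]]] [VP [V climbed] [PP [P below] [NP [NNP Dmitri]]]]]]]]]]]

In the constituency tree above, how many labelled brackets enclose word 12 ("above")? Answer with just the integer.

12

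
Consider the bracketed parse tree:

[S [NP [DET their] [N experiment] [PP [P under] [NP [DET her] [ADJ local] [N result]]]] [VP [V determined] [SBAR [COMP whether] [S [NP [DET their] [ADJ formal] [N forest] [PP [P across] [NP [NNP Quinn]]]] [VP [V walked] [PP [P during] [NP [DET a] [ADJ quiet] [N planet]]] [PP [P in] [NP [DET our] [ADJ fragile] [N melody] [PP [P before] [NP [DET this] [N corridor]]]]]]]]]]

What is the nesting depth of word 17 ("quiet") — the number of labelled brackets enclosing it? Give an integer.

8

Counting open brackets not yet closed at "quiet": [S [VP [SBAR [S [VP [PP [NP [ADJ = 8.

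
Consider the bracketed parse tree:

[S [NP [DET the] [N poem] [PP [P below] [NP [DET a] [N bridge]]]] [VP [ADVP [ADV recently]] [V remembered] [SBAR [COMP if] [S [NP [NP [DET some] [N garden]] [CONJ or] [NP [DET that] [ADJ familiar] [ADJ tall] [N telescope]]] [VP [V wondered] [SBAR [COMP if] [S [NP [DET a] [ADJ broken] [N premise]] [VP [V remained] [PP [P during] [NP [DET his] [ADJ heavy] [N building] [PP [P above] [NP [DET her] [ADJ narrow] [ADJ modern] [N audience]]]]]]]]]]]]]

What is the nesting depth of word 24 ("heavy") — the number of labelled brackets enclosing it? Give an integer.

The word sits inside ADJ, which is inside NP, inside PP, inside VP, inside S, inside SBAR, inside VP, inside S, inside SBAR, inside VP, inside S — 11 brackets in all.

11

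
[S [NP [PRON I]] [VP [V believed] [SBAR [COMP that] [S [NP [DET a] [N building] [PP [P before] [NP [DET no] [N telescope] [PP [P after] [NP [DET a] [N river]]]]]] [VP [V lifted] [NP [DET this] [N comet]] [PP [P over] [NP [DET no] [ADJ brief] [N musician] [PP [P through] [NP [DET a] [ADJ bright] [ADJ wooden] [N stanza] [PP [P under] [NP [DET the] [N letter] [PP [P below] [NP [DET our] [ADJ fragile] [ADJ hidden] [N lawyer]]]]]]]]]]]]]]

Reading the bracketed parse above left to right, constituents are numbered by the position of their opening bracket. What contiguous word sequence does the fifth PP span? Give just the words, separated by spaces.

Opening `[PP` markers occur at word positions 6, 9, 15, 19, 24, 27; the fifth of these opens the constituent [PP under the letter below our fragile hidden lawyer].

under the letter below our fragile hidden lawyer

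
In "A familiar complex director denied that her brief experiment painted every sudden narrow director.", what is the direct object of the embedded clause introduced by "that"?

every sudden narrow director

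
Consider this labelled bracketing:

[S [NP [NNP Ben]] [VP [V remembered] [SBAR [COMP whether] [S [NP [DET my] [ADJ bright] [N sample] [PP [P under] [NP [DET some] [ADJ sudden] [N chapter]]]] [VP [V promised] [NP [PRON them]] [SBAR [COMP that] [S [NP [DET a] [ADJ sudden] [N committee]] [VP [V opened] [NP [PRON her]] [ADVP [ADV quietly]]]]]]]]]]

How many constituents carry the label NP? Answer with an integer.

6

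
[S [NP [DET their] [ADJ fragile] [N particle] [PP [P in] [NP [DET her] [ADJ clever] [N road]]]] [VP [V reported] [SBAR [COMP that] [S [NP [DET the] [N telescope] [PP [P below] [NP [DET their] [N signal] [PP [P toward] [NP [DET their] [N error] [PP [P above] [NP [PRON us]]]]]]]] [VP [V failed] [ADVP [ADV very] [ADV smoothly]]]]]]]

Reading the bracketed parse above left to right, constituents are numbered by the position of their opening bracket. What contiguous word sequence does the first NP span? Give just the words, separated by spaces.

Opening `[NP` markers occur at word positions 1, 5, 10, 13, 16, 19; the first of these opens the constituent [NP their fragile particle in her clever road].

their fragile particle in her clever road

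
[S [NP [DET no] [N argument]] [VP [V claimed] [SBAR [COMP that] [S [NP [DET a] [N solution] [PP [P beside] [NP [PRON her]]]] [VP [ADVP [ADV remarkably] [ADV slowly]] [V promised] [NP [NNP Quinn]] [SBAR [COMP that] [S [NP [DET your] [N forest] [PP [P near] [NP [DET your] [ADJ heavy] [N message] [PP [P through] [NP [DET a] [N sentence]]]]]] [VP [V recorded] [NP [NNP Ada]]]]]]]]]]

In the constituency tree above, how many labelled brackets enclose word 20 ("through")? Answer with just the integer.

Path from the root down to the word: S → VP → SBAR → S → VP → SBAR → S → NP → PP → NP → PP → P. That is 12 enclosing brackets.

12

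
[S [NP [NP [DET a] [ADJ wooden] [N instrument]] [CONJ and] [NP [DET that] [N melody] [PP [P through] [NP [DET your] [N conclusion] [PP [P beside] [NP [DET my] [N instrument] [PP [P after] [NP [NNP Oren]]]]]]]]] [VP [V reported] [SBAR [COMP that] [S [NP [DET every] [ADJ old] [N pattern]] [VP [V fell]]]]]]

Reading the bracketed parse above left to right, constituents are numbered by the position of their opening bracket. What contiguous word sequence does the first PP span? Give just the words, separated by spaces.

The PP opening brackets appear, in order, over: "through your conclusion beside my instrument after Oren"; "beside my instrument after Oren"; "after Oren". The first one spans "through your conclusion beside my instrument after Oren".

through your conclusion beside my instrument after Oren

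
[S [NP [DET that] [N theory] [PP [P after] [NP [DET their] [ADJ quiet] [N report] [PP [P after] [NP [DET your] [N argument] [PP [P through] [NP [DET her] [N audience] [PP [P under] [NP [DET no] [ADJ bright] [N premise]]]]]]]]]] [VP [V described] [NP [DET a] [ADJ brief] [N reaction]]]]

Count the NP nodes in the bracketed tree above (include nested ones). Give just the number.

6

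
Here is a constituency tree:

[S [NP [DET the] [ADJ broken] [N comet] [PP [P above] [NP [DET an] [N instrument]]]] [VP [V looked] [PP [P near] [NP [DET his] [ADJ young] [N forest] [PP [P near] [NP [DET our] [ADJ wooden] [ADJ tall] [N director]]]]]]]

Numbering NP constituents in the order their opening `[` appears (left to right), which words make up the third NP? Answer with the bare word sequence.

his young forest near our wooden tall director

Opening `[NP` markers occur at word positions 1, 5, 9, 13; the third of these opens the constituent [NP his young forest near our wooden tall director].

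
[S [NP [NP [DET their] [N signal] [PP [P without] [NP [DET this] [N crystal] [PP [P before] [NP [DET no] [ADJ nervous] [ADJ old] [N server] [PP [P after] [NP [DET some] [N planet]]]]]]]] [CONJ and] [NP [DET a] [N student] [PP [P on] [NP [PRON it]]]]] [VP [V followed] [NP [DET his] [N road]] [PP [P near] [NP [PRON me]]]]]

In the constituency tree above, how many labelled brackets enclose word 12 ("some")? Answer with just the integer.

10

Path from the root down to the word: S → NP → NP → PP → NP → PP → NP → PP → NP → DET. That is 10 enclosing brackets.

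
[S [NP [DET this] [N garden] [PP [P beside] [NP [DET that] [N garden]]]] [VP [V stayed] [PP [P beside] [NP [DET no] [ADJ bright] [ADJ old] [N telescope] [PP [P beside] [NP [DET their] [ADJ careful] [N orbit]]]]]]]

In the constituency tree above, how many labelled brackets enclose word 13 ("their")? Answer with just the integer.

Counting open brackets not yet closed at "their": [S [VP [PP [NP [PP [NP [DET = 7.

7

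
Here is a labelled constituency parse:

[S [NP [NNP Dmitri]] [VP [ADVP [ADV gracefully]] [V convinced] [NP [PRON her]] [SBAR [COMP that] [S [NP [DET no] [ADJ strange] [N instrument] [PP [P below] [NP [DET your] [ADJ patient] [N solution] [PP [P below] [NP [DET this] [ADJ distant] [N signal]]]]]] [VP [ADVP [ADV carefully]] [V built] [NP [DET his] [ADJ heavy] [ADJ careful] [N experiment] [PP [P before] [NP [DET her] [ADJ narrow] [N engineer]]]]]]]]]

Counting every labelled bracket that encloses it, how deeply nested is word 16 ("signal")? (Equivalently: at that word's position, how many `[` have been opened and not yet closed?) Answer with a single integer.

10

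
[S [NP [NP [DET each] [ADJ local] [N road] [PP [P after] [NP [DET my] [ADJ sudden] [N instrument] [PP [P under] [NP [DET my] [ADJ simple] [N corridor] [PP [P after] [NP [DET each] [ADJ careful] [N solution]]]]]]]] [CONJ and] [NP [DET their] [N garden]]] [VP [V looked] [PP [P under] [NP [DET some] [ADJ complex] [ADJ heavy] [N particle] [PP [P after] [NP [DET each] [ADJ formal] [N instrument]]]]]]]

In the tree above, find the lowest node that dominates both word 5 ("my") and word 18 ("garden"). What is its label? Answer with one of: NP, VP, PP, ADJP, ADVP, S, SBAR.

NP

Both words fall inside [NP each local road after my sudden instrument under my simple corridor after each careful solution and their garden] (words 1–18), and no smaller constituent contains them both. Label: NP.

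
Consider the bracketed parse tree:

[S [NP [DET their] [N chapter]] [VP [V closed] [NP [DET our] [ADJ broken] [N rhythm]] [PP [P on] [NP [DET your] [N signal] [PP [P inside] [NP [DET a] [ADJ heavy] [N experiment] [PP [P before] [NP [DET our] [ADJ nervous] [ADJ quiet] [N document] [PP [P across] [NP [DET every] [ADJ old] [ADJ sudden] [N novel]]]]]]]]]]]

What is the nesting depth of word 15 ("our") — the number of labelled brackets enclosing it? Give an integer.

9

The word sits inside DET, which is inside NP, inside PP, inside NP, inside PP, inside NP, inside PP, inside VP, inside S — 9 brackets in all.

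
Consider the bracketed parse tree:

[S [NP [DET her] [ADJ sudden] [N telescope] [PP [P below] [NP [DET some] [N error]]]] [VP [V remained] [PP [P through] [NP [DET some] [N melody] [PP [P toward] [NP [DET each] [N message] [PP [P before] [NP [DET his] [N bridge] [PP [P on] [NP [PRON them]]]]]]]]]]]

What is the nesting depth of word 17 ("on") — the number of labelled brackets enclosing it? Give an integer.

10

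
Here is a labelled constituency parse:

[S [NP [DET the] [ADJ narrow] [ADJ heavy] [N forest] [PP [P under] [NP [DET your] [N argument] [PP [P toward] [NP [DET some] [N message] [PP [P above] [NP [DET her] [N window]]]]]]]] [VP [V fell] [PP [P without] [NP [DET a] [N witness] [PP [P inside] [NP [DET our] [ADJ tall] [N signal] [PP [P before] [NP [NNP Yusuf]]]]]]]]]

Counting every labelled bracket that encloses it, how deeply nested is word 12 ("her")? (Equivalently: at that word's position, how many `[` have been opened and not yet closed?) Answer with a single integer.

The word sits inside DET, which is inside NP, inside PP, inside NP, inside PP, inside NP, inside PP, inside NP, inside S — 9 brackets in all.

9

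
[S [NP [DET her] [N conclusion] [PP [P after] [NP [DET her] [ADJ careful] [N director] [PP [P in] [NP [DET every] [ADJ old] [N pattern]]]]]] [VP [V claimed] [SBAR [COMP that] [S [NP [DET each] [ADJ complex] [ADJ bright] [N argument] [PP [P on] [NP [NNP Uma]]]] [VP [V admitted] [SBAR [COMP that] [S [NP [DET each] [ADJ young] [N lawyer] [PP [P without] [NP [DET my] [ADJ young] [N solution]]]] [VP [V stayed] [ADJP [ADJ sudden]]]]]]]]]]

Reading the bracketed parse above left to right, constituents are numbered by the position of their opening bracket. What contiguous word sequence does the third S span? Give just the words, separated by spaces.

In left-to-right order the S constituents are "her conclusion after her careful director in every old pattern claimed that each complex bright argument on Uma admitted that each young lawyer without my young solution stayed sudden"; "each complex bright argument on Uma admitted that each young lawyer without my young solution stayed sudden"; "each young lawyer without my young solution stayed sudden". Number 3 is "each young lawyer without my young solution stayed sudden".

each young lawyer without my young solution stayed sudden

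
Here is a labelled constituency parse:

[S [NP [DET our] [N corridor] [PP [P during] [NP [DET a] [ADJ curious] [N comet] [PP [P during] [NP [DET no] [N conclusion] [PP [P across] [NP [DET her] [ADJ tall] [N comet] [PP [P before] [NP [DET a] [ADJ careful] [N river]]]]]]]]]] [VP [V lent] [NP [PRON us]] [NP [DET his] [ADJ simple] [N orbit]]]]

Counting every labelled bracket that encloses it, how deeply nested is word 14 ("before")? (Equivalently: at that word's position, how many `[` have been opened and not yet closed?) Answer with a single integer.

10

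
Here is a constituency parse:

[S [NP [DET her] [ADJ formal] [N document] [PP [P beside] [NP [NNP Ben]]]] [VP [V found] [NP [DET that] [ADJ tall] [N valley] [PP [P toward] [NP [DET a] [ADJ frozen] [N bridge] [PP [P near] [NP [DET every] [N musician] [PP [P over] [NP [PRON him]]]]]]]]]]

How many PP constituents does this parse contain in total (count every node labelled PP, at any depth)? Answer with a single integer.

4

The PP constituents are: [PP beside Ben]; [PP toward a frozen bridge near every musician over him]; [PP near every musician over him]; [PP over him]. Total: 4.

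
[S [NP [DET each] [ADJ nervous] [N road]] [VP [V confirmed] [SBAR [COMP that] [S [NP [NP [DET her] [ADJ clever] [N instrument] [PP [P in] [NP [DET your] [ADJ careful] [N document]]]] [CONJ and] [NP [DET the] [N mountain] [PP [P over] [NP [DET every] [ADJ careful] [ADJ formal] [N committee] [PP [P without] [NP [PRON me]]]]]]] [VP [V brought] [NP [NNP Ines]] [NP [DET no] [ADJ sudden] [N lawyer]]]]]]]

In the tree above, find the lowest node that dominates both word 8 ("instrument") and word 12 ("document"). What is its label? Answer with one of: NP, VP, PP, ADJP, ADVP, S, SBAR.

Word 8 lies under S → VP → SBAR → S → NP → NP → N; word 12 lies under S → VP → SBAR → S → NP → NP → PP → NP → N. The lowest shared node is the NP.

NP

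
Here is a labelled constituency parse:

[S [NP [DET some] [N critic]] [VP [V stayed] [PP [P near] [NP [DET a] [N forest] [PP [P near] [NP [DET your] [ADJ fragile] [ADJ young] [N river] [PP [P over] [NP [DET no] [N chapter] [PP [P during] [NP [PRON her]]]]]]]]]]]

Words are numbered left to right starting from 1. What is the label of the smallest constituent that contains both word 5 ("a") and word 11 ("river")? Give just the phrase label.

Word 5 lies under S → VP → PP → NP → DET; word 11 lies under S → VP → PP → NP → PP → NP → N. The lowest shared node is the NP.

NP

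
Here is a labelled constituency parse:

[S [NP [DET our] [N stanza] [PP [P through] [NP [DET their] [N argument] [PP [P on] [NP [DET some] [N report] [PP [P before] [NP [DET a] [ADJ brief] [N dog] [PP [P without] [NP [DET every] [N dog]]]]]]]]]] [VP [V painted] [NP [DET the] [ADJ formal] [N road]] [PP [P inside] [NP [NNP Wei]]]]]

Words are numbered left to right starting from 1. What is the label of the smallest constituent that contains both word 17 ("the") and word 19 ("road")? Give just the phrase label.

NP

Both words fall inside [NP the formal road] (words 17–19), and no smaller constituent contains them both. Label: NP.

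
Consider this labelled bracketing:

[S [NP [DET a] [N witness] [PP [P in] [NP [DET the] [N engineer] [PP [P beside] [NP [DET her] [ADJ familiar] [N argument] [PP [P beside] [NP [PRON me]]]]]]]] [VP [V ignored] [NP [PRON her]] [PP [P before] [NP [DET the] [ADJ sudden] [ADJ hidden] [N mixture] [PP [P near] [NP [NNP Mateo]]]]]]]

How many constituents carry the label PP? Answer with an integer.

5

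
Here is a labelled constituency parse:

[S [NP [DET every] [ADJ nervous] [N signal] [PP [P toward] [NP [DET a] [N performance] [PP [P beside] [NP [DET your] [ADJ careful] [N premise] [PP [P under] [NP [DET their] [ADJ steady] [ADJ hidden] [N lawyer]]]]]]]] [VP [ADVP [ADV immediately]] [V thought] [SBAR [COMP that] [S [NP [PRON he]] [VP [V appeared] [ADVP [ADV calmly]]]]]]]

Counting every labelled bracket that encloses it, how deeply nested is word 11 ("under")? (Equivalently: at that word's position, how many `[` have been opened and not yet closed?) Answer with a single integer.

Path from the root down to the word: S → NP → PP → NP → PP → NP → PP → P. That is 8 enclosing brackets.

8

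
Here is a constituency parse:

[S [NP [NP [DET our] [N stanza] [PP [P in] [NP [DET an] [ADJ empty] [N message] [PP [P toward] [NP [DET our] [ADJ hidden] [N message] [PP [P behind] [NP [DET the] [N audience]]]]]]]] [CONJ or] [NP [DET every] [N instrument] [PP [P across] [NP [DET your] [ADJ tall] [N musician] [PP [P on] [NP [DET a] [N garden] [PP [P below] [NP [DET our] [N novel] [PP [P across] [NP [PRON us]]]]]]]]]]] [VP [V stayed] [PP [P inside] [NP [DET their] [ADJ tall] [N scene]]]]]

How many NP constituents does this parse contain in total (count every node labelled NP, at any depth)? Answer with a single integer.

The NP constituents are: [NP our stanza in an empty message toward our hidden message behind the audience or every instrument across your tall musician on a garden below our novel across us]; [NP our stanza in an empty message toward our hidden message behind the audience]; [NP an empty message toward our hidden message behind the audience]; [NP our hidden message behind the audience]; [NP the audience]; [NP every instrument across your tall musician on a garden below our novel across us] …. Total: 11.

11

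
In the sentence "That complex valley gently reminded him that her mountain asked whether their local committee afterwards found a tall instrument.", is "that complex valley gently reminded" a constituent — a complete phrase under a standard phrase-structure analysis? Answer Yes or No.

No

"that" belongs to the noun phrase "that complex valley" while "reminded" belongs to the verb phrase "gently reminded him that her mountain asked whether their local committee afterwards found a tall instrument"; a span that runs across that boundary is not a single phrase.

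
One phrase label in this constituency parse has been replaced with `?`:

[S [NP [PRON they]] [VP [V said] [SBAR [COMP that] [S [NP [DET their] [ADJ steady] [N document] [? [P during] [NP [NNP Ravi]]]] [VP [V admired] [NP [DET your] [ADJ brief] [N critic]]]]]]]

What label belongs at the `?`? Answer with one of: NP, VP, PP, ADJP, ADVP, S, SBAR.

PP

Looking at what the `?` directly dominates — P 'during', NP — this is a prepositional phrase (PP).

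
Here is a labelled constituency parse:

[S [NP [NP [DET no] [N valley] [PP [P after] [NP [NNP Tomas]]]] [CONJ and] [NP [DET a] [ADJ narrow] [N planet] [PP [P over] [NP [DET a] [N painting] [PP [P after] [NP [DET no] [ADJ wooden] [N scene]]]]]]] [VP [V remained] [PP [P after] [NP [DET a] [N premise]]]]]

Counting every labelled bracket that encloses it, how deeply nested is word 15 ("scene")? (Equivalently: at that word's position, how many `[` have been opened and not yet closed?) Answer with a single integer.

Counting open brackets not yet closed at "scene": [S [NP [NP [PP [NP [PP [NP [N = 8.

8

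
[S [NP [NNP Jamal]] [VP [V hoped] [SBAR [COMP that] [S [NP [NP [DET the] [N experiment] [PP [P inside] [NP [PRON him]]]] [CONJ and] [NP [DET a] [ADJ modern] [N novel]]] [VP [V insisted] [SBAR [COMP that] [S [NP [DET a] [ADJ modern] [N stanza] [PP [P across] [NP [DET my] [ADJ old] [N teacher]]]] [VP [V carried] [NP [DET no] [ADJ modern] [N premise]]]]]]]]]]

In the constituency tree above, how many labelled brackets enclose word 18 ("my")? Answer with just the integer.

Counting open brackets not yet closed at "my": [S [VP [SBAR [S [VP [SBAR [S [NP [PP [NP [DET = 11.

11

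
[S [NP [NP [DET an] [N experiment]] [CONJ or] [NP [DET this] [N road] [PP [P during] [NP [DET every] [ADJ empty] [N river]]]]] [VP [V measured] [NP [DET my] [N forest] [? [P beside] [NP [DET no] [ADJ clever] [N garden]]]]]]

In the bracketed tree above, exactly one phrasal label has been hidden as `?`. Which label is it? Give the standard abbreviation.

PP

A constituent whose immediate children are P 'beside', NP is a prepositional phrase: PP.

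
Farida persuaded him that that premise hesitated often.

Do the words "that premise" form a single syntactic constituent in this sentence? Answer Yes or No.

Yes

The sequence corresponds to a single NP node — the noun phrase "that premise".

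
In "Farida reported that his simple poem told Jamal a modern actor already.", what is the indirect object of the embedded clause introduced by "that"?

Jamal

Within the embedded clause introduced by "that", the indirect object of "told" is "Jamal".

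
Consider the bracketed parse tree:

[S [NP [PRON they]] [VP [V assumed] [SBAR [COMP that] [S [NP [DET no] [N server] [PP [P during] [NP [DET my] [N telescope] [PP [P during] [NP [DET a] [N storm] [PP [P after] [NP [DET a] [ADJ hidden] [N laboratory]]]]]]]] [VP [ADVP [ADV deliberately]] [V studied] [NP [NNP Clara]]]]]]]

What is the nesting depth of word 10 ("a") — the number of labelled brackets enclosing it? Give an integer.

10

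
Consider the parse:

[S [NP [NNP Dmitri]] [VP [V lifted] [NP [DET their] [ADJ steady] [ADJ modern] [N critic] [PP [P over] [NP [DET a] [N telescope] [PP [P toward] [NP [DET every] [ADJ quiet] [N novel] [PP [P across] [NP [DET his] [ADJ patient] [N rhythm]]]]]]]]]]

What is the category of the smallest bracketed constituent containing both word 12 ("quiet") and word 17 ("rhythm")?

NP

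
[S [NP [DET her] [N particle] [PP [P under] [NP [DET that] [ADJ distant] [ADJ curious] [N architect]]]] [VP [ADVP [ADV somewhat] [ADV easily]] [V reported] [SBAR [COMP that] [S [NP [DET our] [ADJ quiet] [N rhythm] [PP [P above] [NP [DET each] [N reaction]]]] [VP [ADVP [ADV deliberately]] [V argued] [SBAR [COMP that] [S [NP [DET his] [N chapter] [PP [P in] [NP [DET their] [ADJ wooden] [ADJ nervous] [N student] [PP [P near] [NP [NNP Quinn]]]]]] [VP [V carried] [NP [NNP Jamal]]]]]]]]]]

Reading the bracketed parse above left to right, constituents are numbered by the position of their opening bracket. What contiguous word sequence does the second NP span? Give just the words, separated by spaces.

that distant curious architect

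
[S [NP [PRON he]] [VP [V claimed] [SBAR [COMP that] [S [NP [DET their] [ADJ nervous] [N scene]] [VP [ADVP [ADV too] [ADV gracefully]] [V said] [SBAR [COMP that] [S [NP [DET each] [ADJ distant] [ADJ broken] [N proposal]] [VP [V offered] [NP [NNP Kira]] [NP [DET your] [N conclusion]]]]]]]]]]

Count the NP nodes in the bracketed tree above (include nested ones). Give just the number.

5

The NP constituents are: [NP he]; [NP their nervous scene]; [NP each distant broken proposal]; [NP Kira]; [NP your conclusion]. Total: 5.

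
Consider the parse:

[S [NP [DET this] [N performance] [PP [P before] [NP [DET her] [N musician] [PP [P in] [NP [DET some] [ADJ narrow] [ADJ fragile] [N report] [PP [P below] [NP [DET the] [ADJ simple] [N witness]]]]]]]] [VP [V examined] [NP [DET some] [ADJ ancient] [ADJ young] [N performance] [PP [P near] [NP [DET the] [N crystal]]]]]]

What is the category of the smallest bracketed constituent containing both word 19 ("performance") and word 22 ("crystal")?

The smallest bracket enclosing both words is [NP some ancient young performance near the crystal], so the label is NP.

NP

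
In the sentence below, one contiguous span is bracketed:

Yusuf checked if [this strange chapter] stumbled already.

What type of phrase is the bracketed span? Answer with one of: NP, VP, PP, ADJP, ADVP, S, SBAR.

The bracketed span "this strange chapter" is headed by "chapter", making it a noun phrase (NP).

NP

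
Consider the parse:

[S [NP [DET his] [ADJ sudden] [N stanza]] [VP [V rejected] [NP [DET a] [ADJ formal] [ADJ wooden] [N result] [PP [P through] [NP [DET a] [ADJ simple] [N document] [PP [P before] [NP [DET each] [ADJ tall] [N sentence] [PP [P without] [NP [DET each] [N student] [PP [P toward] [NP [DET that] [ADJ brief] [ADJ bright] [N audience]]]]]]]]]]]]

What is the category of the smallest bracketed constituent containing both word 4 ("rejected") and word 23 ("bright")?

VP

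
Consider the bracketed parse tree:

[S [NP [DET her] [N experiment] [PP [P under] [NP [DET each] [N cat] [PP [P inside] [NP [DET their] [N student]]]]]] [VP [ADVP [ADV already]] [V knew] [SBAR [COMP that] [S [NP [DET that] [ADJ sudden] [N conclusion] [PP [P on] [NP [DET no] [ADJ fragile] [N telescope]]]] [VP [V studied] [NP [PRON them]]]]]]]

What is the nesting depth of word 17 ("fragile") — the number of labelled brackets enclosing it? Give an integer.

Path from the root down to the word: S → VP → SBAR → S → NP → PP → NP → ADJ. That is 8 enclosing brackets.

8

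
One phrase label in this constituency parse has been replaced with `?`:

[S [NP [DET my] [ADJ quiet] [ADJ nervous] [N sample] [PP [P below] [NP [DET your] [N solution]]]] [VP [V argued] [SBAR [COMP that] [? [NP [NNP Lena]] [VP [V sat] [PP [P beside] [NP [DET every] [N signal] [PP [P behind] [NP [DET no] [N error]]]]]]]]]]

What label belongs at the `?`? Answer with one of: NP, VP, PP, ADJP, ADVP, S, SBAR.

S

A constituent whose immediate children are NP, VP is a clause: S.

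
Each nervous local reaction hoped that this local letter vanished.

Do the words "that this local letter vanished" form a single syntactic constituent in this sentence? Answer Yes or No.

Yes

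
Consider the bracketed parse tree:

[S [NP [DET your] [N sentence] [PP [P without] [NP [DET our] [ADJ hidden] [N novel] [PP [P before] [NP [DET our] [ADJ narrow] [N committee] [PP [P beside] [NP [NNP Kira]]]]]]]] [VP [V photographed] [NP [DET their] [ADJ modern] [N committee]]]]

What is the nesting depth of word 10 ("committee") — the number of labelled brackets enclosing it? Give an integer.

The word sits inside N, which is inside NP, inside PP, inside NP, inside PP, inside NP, inside S — 7 brackets in all.

7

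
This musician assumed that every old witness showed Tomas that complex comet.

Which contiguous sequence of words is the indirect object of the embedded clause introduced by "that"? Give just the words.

Tomas

Within the embedded clause introduced by "that", the indirect object of "showed" is "Tomas".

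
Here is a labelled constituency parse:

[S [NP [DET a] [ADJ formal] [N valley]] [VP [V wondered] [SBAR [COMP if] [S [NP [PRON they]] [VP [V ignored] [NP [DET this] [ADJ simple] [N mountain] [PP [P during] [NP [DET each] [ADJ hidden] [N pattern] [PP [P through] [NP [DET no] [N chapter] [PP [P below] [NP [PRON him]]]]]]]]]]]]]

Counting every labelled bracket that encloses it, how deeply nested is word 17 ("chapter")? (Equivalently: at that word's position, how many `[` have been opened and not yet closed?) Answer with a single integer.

The word sits inside N, which is inside NP, inside PP, inside NP, inside PP, inside NP, inside VP, inside S, inside SBAR, inside VP, inside S — 11 brackets in all.

11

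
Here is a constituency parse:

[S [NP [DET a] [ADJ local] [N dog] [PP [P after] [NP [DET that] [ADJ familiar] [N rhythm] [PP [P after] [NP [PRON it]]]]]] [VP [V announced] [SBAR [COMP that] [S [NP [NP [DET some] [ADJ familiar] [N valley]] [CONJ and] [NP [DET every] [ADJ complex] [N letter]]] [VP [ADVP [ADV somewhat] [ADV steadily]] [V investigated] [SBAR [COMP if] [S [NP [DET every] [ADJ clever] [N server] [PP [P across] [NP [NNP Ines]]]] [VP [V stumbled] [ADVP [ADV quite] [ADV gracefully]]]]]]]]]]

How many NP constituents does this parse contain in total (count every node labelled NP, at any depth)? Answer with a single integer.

8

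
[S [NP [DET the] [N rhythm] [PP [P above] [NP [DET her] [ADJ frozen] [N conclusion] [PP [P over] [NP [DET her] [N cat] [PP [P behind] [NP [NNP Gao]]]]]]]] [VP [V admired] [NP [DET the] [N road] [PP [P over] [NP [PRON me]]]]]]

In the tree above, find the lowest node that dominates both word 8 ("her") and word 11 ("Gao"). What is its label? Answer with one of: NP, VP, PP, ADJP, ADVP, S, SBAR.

NP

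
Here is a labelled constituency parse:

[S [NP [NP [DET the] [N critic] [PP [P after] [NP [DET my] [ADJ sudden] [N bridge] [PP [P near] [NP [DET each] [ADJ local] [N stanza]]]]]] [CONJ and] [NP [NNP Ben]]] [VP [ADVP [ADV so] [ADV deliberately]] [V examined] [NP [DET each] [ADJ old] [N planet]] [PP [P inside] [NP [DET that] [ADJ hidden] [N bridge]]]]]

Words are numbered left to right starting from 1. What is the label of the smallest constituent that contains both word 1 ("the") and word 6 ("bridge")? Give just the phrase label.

NP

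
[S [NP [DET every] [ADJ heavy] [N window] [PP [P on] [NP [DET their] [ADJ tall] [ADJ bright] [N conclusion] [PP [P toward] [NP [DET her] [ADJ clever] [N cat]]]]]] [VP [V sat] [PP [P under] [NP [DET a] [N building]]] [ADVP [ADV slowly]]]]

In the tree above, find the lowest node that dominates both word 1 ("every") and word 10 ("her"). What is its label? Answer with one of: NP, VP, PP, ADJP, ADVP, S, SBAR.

Word 1 lies under S → NP → DET; word 10 lies under S → NP → PP → NP → PP → NP → DET. The lowest shared node is the NP.

NP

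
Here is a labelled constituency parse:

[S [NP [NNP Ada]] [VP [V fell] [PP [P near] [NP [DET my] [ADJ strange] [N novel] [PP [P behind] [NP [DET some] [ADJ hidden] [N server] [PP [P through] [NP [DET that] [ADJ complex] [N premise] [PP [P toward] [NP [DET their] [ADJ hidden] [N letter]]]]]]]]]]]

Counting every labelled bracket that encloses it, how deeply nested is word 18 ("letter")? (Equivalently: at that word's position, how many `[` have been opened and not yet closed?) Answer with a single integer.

11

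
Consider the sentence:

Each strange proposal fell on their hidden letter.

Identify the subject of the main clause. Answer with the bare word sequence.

each strange proposal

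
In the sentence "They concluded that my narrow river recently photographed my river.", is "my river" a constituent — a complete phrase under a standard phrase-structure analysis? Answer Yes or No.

Yes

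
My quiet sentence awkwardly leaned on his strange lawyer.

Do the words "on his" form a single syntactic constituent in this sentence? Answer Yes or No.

No

The smallest constituent containing the whole sequence is the prepositional phrase [PP on his strange lawyer], but the sequence is only part of it — it straddles the boundary between preposition "on" and noun phrase "his strange lawyer".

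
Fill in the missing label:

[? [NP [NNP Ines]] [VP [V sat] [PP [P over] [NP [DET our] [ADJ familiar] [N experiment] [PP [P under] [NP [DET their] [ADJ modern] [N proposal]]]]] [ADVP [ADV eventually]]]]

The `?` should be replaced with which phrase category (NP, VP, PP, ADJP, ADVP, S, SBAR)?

S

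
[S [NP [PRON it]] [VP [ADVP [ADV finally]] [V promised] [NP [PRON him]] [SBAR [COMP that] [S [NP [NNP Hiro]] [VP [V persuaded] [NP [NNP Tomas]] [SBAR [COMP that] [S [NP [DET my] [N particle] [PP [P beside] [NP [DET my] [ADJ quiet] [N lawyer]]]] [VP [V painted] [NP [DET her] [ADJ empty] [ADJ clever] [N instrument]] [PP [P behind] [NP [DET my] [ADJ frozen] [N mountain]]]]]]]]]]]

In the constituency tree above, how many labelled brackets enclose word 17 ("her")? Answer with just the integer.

10

Counting open brackets not yet closed at "her": [S [VP [SBAR [S [VP [SBAR [S [VP [NP [DET = 10.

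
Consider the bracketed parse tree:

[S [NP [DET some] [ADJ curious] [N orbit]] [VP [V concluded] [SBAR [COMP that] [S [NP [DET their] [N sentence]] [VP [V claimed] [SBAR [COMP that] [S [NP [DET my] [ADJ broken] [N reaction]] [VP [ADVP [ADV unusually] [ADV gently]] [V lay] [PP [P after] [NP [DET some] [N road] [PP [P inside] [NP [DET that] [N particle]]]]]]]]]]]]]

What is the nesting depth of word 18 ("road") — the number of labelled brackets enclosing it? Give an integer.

11

The word sits inside N, which is inside NP, inside PP, inside VP, inside S, inside SBAR, inside VP, inside S, inside SBAR, inside VP, inside S — 11 brackets in all.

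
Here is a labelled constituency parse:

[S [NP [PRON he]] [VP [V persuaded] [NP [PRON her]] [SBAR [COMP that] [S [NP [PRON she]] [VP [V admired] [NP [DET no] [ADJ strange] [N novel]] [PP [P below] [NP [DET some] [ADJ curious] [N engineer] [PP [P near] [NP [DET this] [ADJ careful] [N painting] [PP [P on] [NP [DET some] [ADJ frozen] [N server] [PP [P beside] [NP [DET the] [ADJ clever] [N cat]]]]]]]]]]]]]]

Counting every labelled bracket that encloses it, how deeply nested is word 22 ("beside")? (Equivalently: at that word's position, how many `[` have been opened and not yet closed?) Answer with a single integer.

13

Path from the root down to the word: S → VP → SBAR → S → VP → PP → NP → PP → NP → PP → NP → PP → P. That is 13 enclosing brackets.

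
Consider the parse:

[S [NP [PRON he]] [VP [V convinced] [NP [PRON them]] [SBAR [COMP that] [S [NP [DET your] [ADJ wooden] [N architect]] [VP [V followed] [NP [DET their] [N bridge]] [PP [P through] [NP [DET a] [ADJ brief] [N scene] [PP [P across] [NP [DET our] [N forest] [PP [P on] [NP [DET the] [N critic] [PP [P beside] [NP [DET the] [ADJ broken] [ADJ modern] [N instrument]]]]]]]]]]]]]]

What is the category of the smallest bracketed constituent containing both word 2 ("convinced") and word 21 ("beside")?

VP

The smallest bracket enclosing both words is [VP convinced them that your wooden architect followed their bridge through a brief scene across our forest on the critic beside the broken modern instrument], so the label is VP.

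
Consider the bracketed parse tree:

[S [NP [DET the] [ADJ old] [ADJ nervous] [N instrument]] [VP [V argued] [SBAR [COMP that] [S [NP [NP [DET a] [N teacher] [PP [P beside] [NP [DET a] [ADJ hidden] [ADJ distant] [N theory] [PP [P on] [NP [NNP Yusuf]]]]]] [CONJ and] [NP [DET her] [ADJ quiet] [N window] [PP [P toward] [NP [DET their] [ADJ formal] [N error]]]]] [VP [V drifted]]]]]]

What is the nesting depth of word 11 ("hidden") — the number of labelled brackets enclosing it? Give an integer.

9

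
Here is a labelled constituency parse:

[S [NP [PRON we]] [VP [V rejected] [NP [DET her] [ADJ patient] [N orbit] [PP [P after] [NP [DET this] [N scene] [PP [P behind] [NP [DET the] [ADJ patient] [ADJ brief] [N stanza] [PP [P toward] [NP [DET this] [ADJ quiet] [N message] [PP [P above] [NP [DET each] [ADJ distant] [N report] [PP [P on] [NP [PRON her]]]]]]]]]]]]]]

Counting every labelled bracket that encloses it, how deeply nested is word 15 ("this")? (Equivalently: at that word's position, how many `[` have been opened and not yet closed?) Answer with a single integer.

10

Counting open brackets not yet closed at "this": [S [VP [NP [PP [NP [PP [NP [PP [NP [DET = 10.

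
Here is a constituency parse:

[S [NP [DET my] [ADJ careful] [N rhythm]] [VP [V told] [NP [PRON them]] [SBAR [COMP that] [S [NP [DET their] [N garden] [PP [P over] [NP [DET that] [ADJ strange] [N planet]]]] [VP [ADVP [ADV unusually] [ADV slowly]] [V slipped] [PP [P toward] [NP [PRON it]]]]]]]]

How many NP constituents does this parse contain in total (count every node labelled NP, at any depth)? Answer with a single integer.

5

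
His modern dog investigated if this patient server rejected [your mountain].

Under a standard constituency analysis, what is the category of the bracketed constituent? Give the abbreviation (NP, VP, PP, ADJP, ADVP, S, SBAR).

NP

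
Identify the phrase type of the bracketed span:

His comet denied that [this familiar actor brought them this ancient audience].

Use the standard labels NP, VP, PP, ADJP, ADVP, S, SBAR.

The span is built around the head "brought" — a clause (S).

S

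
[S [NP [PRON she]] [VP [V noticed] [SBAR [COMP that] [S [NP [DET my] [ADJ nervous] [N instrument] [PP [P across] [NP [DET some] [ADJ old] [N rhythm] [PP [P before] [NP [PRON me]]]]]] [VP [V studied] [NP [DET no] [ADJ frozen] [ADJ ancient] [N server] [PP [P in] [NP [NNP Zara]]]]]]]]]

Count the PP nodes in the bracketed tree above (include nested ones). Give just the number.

Listing each PP by its span: [PP across some old rhythm before me]; [PP before me]; [PP in Zara] — that makes 3.

3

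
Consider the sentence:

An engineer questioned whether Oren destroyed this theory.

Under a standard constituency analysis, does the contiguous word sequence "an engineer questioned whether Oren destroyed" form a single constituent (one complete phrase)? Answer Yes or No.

The sequence begins inside the noun phrase "an engineer" and ends inside the verb phrase "questioned whether Oren destroyed this theory"; it crosses a phrase boundary, so no single node in the tree spans exactly those words.

No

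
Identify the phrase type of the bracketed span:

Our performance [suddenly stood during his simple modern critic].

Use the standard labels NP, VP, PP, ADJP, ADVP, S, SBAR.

VP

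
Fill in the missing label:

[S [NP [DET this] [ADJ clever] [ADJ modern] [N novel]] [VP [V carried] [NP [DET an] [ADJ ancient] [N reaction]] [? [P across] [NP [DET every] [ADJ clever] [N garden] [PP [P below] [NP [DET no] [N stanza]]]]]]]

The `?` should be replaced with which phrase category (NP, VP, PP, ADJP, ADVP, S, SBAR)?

A constituent whose immediate children are P 'across', NP is a prepositional phrase: PP.

PP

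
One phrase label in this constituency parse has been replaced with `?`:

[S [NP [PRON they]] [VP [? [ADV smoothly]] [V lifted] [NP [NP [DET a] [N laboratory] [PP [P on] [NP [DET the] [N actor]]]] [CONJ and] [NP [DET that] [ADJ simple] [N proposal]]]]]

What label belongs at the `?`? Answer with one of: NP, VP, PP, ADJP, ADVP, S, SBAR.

ADVP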